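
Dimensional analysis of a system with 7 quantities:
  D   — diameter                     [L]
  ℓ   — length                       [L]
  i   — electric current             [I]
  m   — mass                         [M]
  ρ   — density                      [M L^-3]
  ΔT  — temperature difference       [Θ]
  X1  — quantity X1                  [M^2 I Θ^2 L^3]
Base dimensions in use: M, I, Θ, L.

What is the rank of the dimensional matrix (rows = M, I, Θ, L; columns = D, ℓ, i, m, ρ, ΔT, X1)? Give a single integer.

4

Exponent matrix [M,I,Θ,L] × [D,ℓ,i,m,ρ,ΔT,X1]:
  M: [ 0  0  0  1  1  0  2]
  I: [ 0  0  1  0  0  0  1]
  Θ: [ 0  0  0  0  0  1  2]
  L: [ 1  1  0  0 -3  0  3]
Echelon form has 4 nonzero rows (pivots: D,i,m,ΔT)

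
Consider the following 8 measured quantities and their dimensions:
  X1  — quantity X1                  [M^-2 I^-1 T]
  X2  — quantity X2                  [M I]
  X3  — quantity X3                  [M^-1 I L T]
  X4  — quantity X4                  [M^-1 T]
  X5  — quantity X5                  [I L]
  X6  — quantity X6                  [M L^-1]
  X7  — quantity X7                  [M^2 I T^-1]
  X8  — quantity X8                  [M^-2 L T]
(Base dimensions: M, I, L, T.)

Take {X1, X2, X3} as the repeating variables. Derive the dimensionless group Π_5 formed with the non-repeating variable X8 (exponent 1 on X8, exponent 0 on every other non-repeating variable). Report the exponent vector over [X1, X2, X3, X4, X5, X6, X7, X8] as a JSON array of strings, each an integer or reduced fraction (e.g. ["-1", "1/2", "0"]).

["0", "1", "-1", "0", "0", "0", "0", "1"]

Write exponents as rows M,I,L,T / cols X1,X2,X3,X4,X5,X6,X7,X8:
  M: [-2  1 -1 -1  0  1  2 -2]
  I: [-1  1  1  0  1  0  1  0]
  L: [ 0  0  1  0  1 -1  0  1]
  T: [ 1  0  1  1  0  0 -1  1]
Row reduction gives pivot columns X1,X2,X3; rank = 3
Repeat: X1,X2,X3; free: X4,X5,X6,X7,X8
RREF:
  r0: [   1    0    0    1   -1    1   -1    0]
  r1: [   0    1    0    1   -1    2    0   -1]
  r2: [   0    0    1    0    1   -1    0    1]
  r3: [   0    0    0    0    0    0    0    0]
Fix exponent of X8 at 1, X4 at 0, X5 at 0, X6 at 0, X7 at 0; solve each RREF row for its pivot's exponent:
  r0: exp(X1) + (0)·1 = 0 ⇒ exp(X1) = 0
  r1: exp(X2) + (-1)·1 = 0 ⇒ exp(X2) = 1
  r2: exp(X3) + (1)·1 = 0 ⇒ exp(X3) = -1
Π_5 = X2 · X3^-1 · X8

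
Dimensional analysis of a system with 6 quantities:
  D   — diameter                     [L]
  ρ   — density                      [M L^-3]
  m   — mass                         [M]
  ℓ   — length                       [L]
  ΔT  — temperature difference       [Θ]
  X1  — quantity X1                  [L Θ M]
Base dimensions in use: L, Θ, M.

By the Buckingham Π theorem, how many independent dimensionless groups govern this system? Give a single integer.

3

Dimensional matrix (L×Θ×M by D×ρ×m×ℓ×ΔT×X1):
  L: [ 1 -3  0  1  0  1]
  Θ: [ 0  0  0  0  1  1]
  M: [ 0  1  1  0  0  1]
Echelon form has 3 nonzero rows (pivots: D,ρ,ΔT)
Π count = n − r = 6 − 3 = 3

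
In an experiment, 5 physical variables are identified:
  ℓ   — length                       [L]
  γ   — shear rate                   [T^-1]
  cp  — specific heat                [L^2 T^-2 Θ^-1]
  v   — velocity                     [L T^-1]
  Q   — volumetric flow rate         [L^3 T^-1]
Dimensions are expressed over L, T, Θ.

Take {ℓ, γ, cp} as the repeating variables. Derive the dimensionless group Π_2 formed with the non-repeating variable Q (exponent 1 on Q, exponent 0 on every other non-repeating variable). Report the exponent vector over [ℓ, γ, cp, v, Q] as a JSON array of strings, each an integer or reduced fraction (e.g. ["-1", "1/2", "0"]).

Dimensional matrix (L×T×Θ by ℓ×γ×cp×v×Q):
  L: [ 1  0  2  1  3]
  T: [ 0 -1 -2 -1 -1]
  Θ: [ 0  0 -1  0  0]
Echelon form has 3 nonzero rows (pivots: ℓ,γ,cp)
Pivot set = {ℓ,γ,cp}, free = {v,Q}
RREF:
  r0: [   1    0    0    1    3]
  r1: [   0    1    0    1    1]
  r2: [   0    0    1    0    0]
Fix exponent of Q at 1, v at 0; solve each RREF row for its pivot's exponent:
  r0: exp(ℓ) + (3)·1 = 0 ⇒ exp(ℓ) = -3
  r1: exp(γ) + (1)·1 = 0 ⇒ exp(γ) = -1
  r2: exp(cp) + (0)·1 = 0 ⇒ exp(cp) = 0
Π_2 = ℓ^-3 · γ^-1 · Q

["-3", "-1", "0", "0", "1"]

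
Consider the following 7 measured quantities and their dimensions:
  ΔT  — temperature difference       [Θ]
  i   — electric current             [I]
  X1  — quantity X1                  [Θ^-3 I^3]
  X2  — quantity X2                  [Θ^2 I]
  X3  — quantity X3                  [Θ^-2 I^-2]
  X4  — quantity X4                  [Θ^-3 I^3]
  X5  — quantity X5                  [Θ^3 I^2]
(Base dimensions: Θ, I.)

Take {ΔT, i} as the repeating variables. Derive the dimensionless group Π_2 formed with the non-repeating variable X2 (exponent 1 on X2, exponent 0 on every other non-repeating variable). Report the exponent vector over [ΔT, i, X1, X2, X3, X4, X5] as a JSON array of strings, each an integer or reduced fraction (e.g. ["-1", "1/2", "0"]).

["-2", "-1", "0", "1", "0", "0", "0"]

Exponent matrix [Θ,I] × [ΔT,i,X1,X2,X3,X4,X5]:
  Θ: [ 1  0 -3  2 -2 -3  3]
  I: [ 0  1  3  1 -2  3  2]
Row reduction gives pivot columns ΔT,i; rank = 2
Repeat: ΔT,i; free: X1,X2,X3,X4,X5
RREF:
  r0: [   1    0   -3    2   -2   -3    3]
  r1: [   0    1    3    1   -2    3    2]
Fix exponent of X2 at 1, X1 at 0, X3 at 0, X4 at 0, X5 at 0; solve each RREF row for its pivot's exponent:
  r0: exp(ΔT) + (2)·1 = 0 ⇒ exp(ΔT) = -2
  r1: exp(i) + (1)·1 = 0 ⇒ exp(i) = -1
Π_2 = ΔT^-2 · i^-1 · X2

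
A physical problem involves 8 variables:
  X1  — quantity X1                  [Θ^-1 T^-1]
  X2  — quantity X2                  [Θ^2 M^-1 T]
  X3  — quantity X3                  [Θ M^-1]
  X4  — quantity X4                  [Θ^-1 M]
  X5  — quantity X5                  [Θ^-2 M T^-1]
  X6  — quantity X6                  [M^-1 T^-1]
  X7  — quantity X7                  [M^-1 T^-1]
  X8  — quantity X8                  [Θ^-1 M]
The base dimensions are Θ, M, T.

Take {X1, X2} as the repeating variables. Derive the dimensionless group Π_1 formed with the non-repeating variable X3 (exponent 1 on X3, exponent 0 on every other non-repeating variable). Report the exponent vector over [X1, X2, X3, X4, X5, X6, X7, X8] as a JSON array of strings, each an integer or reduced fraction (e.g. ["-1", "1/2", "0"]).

Dimensional matrix (Θ×M×T by X1×X2×X3×X4×X5×X6×X7×X8):
  Θ: [-1  2  1 -1 -2  0  0 -1]
  M: [ 0 -1 -1  1  1 -1 -1  1]
  T: [-1  1  0  0 -1 -1 -1  0]
Row reduction gives pivot columns X1,X2; rank = 2
Repeat: X1,X2; free: X3,X4,X5,X6,X7,X8
RREF:
  r0: [   1    0    1   -1    0    2    2   -1]
  r1: [   0    1    1   -1   -1    1    1   -1]
  r2: [   0    0    0    0    0    0    0    0]
Fix exponent of X3 at 1, X4 at 0, X5 at 0, X6 at 0, X7 at 0, X8 at 0; solve each RREF row for its pivot's exponent:
  r0: exp(X1) + (1)·1 = 0 ⇒ exp(X1) = -1
  r1: exp(X2) + (1)·1 = 0 ⇒ exp(X2) = -1
Π_1 = X1^-1 · X2^-1 · X3

["-1", "-1", "1", "0", "0", "0", "0", "0"]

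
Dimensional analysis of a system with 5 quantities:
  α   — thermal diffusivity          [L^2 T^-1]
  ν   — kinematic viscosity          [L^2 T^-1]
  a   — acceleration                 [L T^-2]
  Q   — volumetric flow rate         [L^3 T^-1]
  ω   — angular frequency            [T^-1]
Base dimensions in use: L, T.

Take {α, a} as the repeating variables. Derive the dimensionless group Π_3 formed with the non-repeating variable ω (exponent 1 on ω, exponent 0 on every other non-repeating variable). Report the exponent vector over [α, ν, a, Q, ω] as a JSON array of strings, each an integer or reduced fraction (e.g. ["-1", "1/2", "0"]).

Exponent matrix [L,T] × [α,ν,a,Q,ω]:
  L: [ 2  2  1  3  0]
  T: [-1 -1 -2 -1 -1]
Echelon form has 2 nonzero rows (pivots: α,a)
Pivot set = {α,a}, free = {ν,Q,ω}
RREF:
  r0: [   1    1    0  5/3 -1/3]
  r1: [   0    0    1 -1/3  2/3]
Fix exponent of ω at 1, ν at 0, Q at 0; solve each RREF row for its pivot's exponent:
  r0: exp(α) + (-1/3)·1 = 0 ⇒ exp(α) = 1/3
  r1: exp(a) + (2/3)·1 = 0 ⇒ exp(a) = -2/3
Π_3 = α^(1/3) · a^(-2/3) · ω

["1/3", "0", "-2/3", "0", "1"]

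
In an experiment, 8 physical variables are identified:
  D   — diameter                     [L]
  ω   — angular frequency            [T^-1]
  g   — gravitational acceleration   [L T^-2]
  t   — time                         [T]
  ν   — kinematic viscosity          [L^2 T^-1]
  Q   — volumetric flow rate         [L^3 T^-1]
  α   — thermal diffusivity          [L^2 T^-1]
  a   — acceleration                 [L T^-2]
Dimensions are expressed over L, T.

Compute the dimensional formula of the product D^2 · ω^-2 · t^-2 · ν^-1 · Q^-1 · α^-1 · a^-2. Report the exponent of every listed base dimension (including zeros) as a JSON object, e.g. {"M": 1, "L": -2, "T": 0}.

Dimensional matrix (L×T by D×ω×g×t×ν×Q×α×a):
  L: [ 1  0  1  0  2  3  2  1]
  T: [ 0 -1 -2  1 -1 -1 -1 -2]
  [L]: (2)·1+(-2)·0+(-2)·0+(-1)·2+(-1)·3+(-1)·2+(-2)·1 = -7
  [T]: (2)·0+(-2)·-1+(-2)·1+(-1)·-1+(-1)·-1+(-1)·-1+(-2)·-2 = 7
⇒ L^-7 T^7

{"L": -7, "T": 7}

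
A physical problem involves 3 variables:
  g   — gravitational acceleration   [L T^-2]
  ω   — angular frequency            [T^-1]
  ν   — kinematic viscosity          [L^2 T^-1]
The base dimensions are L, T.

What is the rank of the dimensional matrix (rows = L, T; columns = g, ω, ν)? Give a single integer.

2

Dimensional matrix (L×T by g×ω×ν):
  L: [ 1  0  2]
  T: [-2 -1 -1]
RREF → pivots at {g,ω} ⇒ r = 2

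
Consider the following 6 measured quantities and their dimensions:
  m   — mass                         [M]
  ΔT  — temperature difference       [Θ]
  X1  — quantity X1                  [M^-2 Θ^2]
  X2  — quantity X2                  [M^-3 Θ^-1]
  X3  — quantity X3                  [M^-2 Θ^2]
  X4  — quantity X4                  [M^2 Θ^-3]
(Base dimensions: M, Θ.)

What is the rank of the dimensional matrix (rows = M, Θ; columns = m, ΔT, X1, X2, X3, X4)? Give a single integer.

Dimensional matrix (M×Θ by m×ΔT×X1×X2×X3×X4):
  M: [ 1  0 -2 -3 -2  2]
  Θ: [ 0  1  2 -1  2 -3]
Row reduction gives pivot columns m,ΔT; rank = 2

2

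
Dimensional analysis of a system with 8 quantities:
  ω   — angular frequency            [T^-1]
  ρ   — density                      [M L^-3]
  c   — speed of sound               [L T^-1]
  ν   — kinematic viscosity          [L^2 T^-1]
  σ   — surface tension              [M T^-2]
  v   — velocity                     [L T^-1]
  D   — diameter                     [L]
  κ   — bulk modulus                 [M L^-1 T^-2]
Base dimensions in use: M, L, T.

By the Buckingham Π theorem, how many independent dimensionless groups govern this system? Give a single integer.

5

Exponent matrix [M,L,T] × [ω,ρ,c,ν,σ,v,D,κ]:
  M: [ 0  1  0  0  1  0  0  1]
  L: [ 0 -3  1  2  0  1  1 -1]
  T: [-1  0 -1 -1 -2 -1  0 -2]
Row reduction gives pivot columns ω,ρ,c; rank = 3
Π count = n − r = 8 − 3 = 5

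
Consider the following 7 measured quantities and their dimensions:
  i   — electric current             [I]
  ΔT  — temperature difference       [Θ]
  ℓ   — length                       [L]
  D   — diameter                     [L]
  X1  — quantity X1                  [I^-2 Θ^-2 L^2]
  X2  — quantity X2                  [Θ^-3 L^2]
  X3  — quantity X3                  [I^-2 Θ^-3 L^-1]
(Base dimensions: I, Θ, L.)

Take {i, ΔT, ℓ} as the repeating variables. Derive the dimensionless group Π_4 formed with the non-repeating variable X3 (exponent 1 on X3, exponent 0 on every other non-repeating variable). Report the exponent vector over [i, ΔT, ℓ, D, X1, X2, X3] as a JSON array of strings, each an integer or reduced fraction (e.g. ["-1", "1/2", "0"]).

Write exponents as rows I,Θ,L / cols i,ΔT,ℓ,D,X1,X2,X3:
  I: [ 1  0  0  0 -2  0 -2]
  Θ: [ 0  1  0  0 -2 -3 -3]
  L: [ 0  0  1  1  2  2 -1]
Row reduction gives pivot columns i,ΔT,ℓ; rank = 3
Repeat: i,ΔT,ℓ; free: D,X1,X2,X3
RREF:
  r0: [   1    0    0    0   -2    0   -2]
  r1: [   0    1    0    0   -2   -3   -3]
  r2: [   0    0    1    1    2    2   -1]
Fix exponent of X3 at 1, D at 0, X1 at 0, X2 at 0; solve each RREF row for its pivot's exponent:
  r0: exp(i) + (-2)·1 = 0 ⇒ exp(i) = 2
  r1: exp(ΔT) + (-3)·1 = 0 ⇒ exp(ΔT) = 3
  r2: exp(ℓ) + (-1)·1 = 0 ⇒ exp(ℓ) = 1
Π_4 = i^2 · ΔT^3 · ℓ · X3

["2", "3", "1", "0", "0", "0", "1"]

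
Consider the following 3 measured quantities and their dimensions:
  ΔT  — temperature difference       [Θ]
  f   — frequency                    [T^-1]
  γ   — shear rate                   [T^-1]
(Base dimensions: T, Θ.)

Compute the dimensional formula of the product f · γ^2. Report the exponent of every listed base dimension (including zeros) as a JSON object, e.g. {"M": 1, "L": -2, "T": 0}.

Write exponents as rows T,Θ / cols ΔT,f,γ:
  T: [ 0 -1 -1]
  Θ: [ 1  0  0]
  [T]: (1)·-1+(2)·-1 = -3
  [Θ]: (1)·0+(2)·0 = 0
⇒ T^-3

{"T": -3, "Θ": 0}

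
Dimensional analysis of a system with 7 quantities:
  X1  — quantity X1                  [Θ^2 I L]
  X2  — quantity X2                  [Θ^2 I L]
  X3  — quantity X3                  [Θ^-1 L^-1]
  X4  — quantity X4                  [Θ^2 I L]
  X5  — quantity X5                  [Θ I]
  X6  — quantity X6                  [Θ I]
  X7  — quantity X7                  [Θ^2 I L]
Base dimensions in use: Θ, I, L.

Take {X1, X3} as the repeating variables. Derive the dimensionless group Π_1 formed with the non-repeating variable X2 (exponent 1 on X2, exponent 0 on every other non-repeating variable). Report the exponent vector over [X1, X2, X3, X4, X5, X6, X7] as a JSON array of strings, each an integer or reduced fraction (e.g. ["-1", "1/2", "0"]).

Dimensional matrix (Θ×I×L by X1×X2×X3×X4×X5×X6×X7):
  Θ: [ 2  2 -1  2  1  1  2]
  I: [ 1  1  0  1  1  1  1]
  L: [ 1  1 -1  1  0  0  1]
RREF → pivots at {X1,X3} ⇒ r = 2
Pivot set = {X1,X3}, free = {X2,X4,X5,X6,X7}
RREF:
  r0: [   1    1    0    1    1    1    1]
  r1: [   0    0    1    0    1    1    0]
  r2: [   0    0    0    0    0    0    0]
Fix exponent of X2 at 1, X4 at 0, X5 at 0, X6 at 0, X7 at 0; solve each RREF row for its pivot's exponent:
  r0: exp(X1) + (1)·1 = 0 ⇒ exp(X1) = -1
  r1: exp(X3) + (0)·1 = 0 ⇒ exp(X3) = 0
Π_1 = X1^-1 · X2

["-1", "1", "0", "0", "0", "0", "0"]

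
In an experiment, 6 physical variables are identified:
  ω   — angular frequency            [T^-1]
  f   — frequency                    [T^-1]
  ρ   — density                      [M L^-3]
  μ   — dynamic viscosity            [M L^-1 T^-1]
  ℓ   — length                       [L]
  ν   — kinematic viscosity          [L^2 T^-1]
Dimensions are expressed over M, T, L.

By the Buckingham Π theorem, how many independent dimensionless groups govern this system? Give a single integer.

3

Exponent matrix [M,T,L] × [ω,f,ρ,μ,ℓ,ν]:
  M: [ 0  0  1  1  0  0]
  T: [-1 -1  0 -1  0 -1]
  L: [ 0  0 -3 -1  1  2]
RREF → pivots at {ω,ρ,μ} ⇒ r = 3
6 vars − rank 3 = 3 Π groups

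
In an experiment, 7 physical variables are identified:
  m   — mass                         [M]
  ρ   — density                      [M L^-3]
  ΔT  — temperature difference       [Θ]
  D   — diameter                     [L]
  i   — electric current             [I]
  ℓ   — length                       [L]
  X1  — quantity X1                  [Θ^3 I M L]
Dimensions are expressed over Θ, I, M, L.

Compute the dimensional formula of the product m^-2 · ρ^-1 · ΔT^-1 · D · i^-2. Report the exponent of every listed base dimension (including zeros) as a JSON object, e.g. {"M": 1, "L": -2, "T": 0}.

{"Θ": -1, "I": -2, "M": -3, "L": 4}

Write exponents as rows Θ,I,M,L / cols m,ρ,ΔT,D,i,ℓ,X1:
  Θ: [ 0  0  1  0  0  0  3]
  I: [ 0  0  0  0  1  0  1]
  M: [ 1  1  0  0  0  0  1]
  L: [ 0 -3  0  1  0  1  1]
  [Θ]: (-2)·0+(-1)·0+(-1)·1+(1)·0+(-2)·0 = -1
  [I]: (-2)·0+(-1)·0+(-1)·0+(1)·0+(-2)·1 = -2
  [M]: (-2)·1+(-1)·1+(-1)·0+(1)·0+(-2)·0 = -3
  [L]: (-2)·0+(-1)·-3+(-1)·0+(1)·1+(-2)·0 = 4
⇒ Θ^-1 I^-2 M^-3 L^4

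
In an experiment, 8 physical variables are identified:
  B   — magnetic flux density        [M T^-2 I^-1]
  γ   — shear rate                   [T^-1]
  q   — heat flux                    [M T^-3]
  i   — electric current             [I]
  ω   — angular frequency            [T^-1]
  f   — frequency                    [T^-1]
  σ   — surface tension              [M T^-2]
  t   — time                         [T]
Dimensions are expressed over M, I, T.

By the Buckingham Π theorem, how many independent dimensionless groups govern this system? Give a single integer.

Write exponents as rows M,I,T / cols B,γ,q,i,ω,f,σ,t:
  M: [ 1  0  1  0  0  0  1  0]
  I: [-1  0  0  1  0  0  0  0]
  T: [-2 -1 -3  0 -1 -1 -2  1]
RREF → pivots at {B,γ,q} ⇒ r = 3
8 vars − rank 3 = 5 Π groups

5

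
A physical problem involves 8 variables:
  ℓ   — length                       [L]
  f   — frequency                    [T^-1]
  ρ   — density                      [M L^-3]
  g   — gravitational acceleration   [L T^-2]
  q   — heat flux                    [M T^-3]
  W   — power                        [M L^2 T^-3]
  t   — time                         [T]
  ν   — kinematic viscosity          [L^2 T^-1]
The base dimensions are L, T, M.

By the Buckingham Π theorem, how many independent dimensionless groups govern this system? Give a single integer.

5

Dimensional matrix (L×T×M by ℓ×f×ρ×g×q×W×t×ν):
  L: [ 1  0 -3  1  0  2  0  2]
  T: [ 0 -1  0 -2 -3 -3  1 -1]
  M: [ 0  0  1  0  1  1  0  0]
Row reduction gives pivot columns ℓ,f,ρ; rank = 3
n=8, r=3 ⇒ 5 dimensionless groups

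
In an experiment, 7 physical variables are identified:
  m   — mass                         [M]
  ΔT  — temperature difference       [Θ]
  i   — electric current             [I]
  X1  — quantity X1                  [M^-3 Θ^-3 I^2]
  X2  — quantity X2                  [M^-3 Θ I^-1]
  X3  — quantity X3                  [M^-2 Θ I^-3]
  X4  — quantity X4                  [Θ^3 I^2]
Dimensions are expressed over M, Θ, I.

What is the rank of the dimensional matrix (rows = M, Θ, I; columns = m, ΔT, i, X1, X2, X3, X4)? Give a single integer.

Exponent matrix [M,Θ,I] × [m,ΔT,i,X1,X2,X3,X4]:
  M: [ 1  0  0 -3 -3 -2  0]
  Θ: [ 0  1  0 -3  1  1  3]
  I: [ 0  0  1  2 -1 -3  2]
RREF → pivots at {m,ΔT,i} ⇒ r = 3

3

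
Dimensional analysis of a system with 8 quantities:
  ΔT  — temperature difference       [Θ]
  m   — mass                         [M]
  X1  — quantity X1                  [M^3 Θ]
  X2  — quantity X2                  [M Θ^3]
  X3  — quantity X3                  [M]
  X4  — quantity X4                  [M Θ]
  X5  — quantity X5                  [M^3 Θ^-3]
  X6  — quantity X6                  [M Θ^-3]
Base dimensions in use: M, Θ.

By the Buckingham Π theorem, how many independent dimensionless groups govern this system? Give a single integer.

6

Dimensional matrix (M×Θ by ΔT×m×X1×X2×X3×X4×X5×X6):
  M: [ 0  1  3  1  1  1  3  1]
  Θ: [ 1  0  1  3  0  1 -3 -3]
Row reduction gives pivot columns ΔT,m; rank = 2
n=8, r=2 ⇒ 6 dimensionless groups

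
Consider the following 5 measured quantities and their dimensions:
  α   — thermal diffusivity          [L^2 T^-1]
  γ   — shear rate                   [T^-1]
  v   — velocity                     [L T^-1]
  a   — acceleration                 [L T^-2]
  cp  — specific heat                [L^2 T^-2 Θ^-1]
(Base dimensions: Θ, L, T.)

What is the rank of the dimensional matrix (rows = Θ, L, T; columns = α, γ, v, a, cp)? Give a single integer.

3

Write exponents as rows Θ,L,T / cols α,γ,v,a,cp:
  Θ: [ 0  0  0  0 -1]
  L: [ 2  0  1  1  2]
  T: [-1 -1 -1 -2 -2]
Echelon form has 3 nonzero rows (pivots: α,γ,cp)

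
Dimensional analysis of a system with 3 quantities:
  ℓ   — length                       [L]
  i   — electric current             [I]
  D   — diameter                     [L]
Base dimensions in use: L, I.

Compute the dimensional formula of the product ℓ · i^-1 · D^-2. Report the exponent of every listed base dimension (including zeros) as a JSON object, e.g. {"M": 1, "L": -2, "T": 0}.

Exponent matrix [L,I] × [ℓ,i,D]:
  L: [ 1  0  1]
  I: [ 0  1  0]
  [L]: (1)·1+(-1)·0+(-2)·1 = -1
  [I]: (1)·0+(-1)·1+(-2)·0 = -1
⇒ L^-1 I^-1

{"L": -1, "I": -1}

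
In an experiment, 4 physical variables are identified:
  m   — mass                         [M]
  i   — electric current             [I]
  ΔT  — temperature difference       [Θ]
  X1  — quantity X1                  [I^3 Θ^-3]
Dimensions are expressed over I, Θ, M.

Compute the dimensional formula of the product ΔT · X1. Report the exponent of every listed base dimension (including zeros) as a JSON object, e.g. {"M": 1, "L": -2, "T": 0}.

Write exponents as rows I,Θ,M / cols m,i,ΔT,X1:
  I: [ 0  1  0  3]
  Θ: [ 0  0  1 -3]
  M: [ 1  0  0  0]
  [I]: (1)·0+(1)·3 = 3
  [Θ]: (1)·1+(1)·-3 = -2
  [M]: (1)·0+(1)·0 = 0
⇒ I^3 Θ^-2

{"I": 3, "Θ": -2, "M": 0}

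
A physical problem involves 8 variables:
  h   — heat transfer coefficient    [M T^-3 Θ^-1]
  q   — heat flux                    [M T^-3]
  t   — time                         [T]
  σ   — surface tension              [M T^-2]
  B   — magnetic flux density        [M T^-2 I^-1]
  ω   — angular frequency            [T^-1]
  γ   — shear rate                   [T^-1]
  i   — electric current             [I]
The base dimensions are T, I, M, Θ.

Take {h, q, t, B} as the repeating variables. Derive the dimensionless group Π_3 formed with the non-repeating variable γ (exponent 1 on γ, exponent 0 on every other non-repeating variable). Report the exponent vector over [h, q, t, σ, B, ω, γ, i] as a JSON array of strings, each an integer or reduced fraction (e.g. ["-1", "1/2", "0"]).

["0", "0", "1", "0", "0", "0", "1", "0"]

Write exponents as rows T,I,M,Θ / cols h,q,t,σ,B,ω,γ,i:
  T: [-3 -3  1 -2 -2 -1 -1  0]
  I: [ 0  0  0  0 -1  0  0  1]
  M: [ 1  1  0  1  1  0  0  0]
  Θ: [-1  0  0  0  0  0  0  0]
Row reduction gives pivot columns h,q,t,B; rank = 4
Pivot set = {h,q,t,B}, free = {σ,ω,γ,i}
RREF:
  r0: [   1    0    0    0    0    0    0    0]
  r1: [   0    1    0    1    0    0    0    1]
  r2: [   0    0    1    1    0   -1   -1    1]
  r3: [   0    0    0    0    1    0    0   -1]
Fix exponent of γ at 1, σ at 0, ω at 0, i at 0; solve each RREF row for its pivot's exponent:
  r0: exp(h) + (0)·1 = 0 ⇒ exp(h) = 0
  r1: exp(q) + (0)·1 = 0 ⇒ exp(q) = 0
  r2: exp(t) + (-1)·1 = 0 ⇒ exp(t) = 1
  r3: exp(B) + (0)·1 = 0 ⇒ exp(B) = 0
Π_3 = t · γ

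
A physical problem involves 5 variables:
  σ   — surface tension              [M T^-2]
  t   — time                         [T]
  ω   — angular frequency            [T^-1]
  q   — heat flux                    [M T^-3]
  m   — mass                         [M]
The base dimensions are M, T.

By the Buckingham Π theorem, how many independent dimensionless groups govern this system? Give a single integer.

Dimensional matrix (M×T by σ×t×ω×q×m):
  M: [ 1  0  0  1  1]
  T: [-2  1 -1 -3  0]
Row reduction gives pivot columns σ,t; rank = 2
n=5, r=2 ⇒ 3 dimensionless groups

3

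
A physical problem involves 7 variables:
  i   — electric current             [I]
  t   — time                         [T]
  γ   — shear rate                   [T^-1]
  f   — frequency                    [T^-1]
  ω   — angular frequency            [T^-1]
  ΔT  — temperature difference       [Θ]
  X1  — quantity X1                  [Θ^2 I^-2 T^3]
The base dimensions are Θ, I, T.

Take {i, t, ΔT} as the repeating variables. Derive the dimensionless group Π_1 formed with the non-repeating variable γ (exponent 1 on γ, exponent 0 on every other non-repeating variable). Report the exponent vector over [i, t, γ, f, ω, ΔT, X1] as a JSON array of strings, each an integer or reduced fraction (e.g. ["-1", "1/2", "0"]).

["0", "1", "1", "0", "0", "0", "0"]

Write exponents as rows Θ,I,T / cols i,t,γ,f,ω,ΔT,X1:
  Θ: [ 0  0  0  0  0  1  2]
  I: [ 1  0  0  0  0  0 -2]
  T: [ 0  1 -1 -1 -1  0  3]
Echelon form has 3 nonzero rows (pivots: i,t,ΔT)
Repeat: i,t,ΔT; free: γ,f,ω,X1
RREF:
  r0: [   1    0    0    0    0    0   -2]
  r1: [   0    1   -1   -1   -1    0    3]
  r2: [   0    0    0    0    0    1    2]
Fix exponent of γ at 1, f at 0, ω at 0, X1 at 0; solve each RREF row for its pivot's exponent:
  r0: exp(i) + (0)·1 = 0 ⇒ exp(i) = 0
  r1: exp(t) + (-1)·1 = 0 ⇒ exp(t) = 1
  r2: exp(ΔT) + (0)·1 = 0 ⇒ exp(ΔT) = 0
Π_1 = t · γ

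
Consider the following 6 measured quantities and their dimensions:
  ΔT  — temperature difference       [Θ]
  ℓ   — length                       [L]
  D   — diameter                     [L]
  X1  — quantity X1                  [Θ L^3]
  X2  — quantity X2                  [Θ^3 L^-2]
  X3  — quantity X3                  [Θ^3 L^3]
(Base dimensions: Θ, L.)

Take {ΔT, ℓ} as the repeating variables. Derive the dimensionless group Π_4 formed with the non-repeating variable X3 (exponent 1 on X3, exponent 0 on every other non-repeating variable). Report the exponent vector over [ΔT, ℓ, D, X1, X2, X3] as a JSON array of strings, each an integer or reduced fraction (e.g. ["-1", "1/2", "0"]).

["-3", "-3", "0", "0", "0", "1"]

Exponent matrix [Θ,L] × [ΔT,ℓ,D,X1,X2,X3]:
  Θ: [ 1  0  0  1  3  3]
  L: [ 0  1  1  3 -2  3]
Row reduction gives pivot columns ΔT,ℓ; rank = 2
Repeat: ΔT,ℓ; free: D,X1,X2,X3
RREF:
  r0: [   1    0    0    1    3    3]
  r1: [   0    1    1    3   -2    3]
Fix exponent of X3 at 1, D at 0, X1 at 0, X2 at 0; solve each RREF row for its pivot's exponent:
  r0: exp(ΔT) + (3)·1 = 0 ⇒ exp(ΔT) = -3
  r1: exp(ℓ) + (3)·1 = 0 ⇒ exp(ℓ) = -3
Π_4 = ΔT^-3 · ℓ^-3 · X3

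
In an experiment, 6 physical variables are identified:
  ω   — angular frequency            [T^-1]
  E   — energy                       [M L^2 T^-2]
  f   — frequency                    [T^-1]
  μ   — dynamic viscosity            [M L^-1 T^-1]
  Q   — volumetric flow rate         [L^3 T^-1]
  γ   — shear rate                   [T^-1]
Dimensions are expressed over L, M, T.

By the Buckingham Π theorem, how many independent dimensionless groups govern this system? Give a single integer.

3

Write exponents as rows L,M,T / cols ω,E,f,μ,Q,γ:
  L: [ 0  2  0 -1  3  0]
  M: [ 0  1  0  1  0  0]
  T: [-1 -2 -1 -1 -1 -1]
Row reduction gives pivot columns ω,E,μ; rank = 3
n=6, r=3 ⇒ 3 dimensionless groups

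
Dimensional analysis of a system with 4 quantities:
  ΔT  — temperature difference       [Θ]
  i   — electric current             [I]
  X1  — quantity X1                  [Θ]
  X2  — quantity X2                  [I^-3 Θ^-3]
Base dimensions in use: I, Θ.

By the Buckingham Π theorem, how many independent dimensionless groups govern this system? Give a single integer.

Exponent matrix [I,Θ] × [ΔT,i,X1,X2]:
  I: [ 0  1  0 -3]
  Θ: [ 1  0  1 -3]
Row reduction gives pivot columns ΔT,i; rank = 2
n=4, r=2 ⇒ 2 dimensionless groups

2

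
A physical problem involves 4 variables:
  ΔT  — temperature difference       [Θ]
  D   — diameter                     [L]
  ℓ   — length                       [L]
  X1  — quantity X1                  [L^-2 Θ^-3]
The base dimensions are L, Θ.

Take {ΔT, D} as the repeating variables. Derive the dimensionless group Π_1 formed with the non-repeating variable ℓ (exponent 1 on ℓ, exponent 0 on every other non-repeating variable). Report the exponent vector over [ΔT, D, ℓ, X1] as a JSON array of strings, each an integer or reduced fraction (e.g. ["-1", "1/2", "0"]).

Dimensional matrix (L×Θ by ΔT×D×ℓ×X1):
  L: [ 0  1  1 -2]
  Θ: [ 1  0  0 -3]
Row reduction gives pivot columns ΔT,D; rank = 2
Pivot set = {ΔT,D}, free = {ℓ,X1}
RREF:
  r0: [   1    0    0   -3]
  r1: [   0    1    1   -2]
Fix exponent of ℓ at 1, X1 at 0; solve each RREF row for its pivot's exponent:
  r0: exp(ΔT) + (0)·1 = 0 ⇒ exp(ΔT) = 0
  r1: exp(D) + (1)·1 = 0 ⇒ exp(D) = -1
Π_1 = D^-1 · ℓ

["0", "-1", "1", "0"]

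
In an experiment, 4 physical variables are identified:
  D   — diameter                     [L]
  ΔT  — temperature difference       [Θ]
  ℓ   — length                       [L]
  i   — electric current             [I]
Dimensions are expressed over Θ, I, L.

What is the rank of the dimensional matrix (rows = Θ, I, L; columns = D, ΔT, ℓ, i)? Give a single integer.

3

Exponent matrix [Θ,I,L] × [D,ΔT,ℓ,i]:
  Θ: [ 0  1  0  0]
  I: [ 0  0  0  1]
  L: [ 1  0  1  0]
Row reduction gives pivot columns D,ΔT,i; rank = 3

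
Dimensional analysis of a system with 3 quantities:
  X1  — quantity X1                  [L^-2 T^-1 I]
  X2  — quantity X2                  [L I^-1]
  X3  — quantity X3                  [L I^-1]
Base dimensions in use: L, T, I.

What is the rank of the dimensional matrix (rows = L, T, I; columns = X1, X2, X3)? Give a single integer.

2

Dimensional matrix (L×T×I by X1×X2×X3):
  L: [-2  1  1]
  T: [-1  0  0]
  I: [ 1 -1 -1]
RREF → pivots at {X1,X2} ⇒ r = 2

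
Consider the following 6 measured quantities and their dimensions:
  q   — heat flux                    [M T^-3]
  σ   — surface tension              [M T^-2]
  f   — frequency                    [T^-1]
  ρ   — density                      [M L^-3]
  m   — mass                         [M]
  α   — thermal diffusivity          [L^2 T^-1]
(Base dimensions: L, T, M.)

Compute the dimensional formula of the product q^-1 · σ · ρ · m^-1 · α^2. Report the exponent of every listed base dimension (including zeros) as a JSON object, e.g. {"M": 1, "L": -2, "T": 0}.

Dimensional matrix (L×T×M by q×σ×f×ρ×m×α):
  L: [ 0  0  0 -3  0  2]
  T: [-3 -2 -1  0  0 -1]
  M: [ 1  1  0  1  1  0]
  [L]: (-1)·0+(1)·0+(1)·-3+(-1)·0+(2)·2 = 1
  [T]: (-1)·-3+(1)·-2+(1)·0+(-1)·0+(2)·-1 = -1
  [M]: (-1)·1+(1)·1+(1)·1+(-1)·1+(2)·0 = 0
⇒ L T^-1

{"L": 1, "T": -1, "M": 0}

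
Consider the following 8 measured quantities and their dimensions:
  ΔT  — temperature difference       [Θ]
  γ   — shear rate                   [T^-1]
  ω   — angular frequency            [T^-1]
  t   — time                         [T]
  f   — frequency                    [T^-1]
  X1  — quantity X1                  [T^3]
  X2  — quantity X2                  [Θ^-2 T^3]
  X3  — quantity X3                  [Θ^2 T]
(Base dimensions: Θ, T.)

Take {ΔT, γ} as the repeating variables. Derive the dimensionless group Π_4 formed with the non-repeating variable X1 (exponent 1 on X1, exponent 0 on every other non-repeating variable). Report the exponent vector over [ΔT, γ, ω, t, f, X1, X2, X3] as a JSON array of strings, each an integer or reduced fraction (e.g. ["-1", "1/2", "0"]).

["0", "3", "0", "0", "0", "1", "0", "0"]

Dimensional matrix (Θ×T by ΔT×γ×ω×t×f×X1×X2×X3):
  Θ: [ 1  0  0  0  0  0 -2  2]
  T: [ 0 -1 -1  1 -1  3  3  1]
RREF → pivots at {ΔT,γ} ⇒ r = 2
Repeat: ΔT,γ; free: ω,t,f,X1,X2,X3
RREF:
  r0: [   1    0    0    0    0    0   -2    2]
  r1: [   0    1    1   -1    1   -3   -3   -1]
Fix exponent of X1 at 1, ω at 0, t at 0, f at 0, X2 at 0, X3 at 0; solve each RREF row for its pivot's exponent:
  r0: exp(ΔT) + (0)·1 = 0 ⇒ exp(ΔT) = 0
  r1: exp(γ) + (-3)·1 = 0 ⇒ exp(γ) = 3
Π_4 = γ^3 · X1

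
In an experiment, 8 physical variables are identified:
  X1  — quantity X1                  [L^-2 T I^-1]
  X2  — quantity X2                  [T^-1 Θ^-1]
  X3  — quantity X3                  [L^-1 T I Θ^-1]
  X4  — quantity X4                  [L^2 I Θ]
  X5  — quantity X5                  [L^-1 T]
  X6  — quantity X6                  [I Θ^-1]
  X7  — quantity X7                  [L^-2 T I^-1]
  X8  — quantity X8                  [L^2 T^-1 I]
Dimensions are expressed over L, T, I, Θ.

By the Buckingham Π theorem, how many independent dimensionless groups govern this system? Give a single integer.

Dimensional matrix (L×T×I×Θ by X1×X2×X3×X4×X5×X6×X7×X8):
  L: [-2  0 -1  2 -1  0 -2  2]
  T: [ 1 -1  1  0  1  0  1 -1]
  I: [-1  0  1  1  0  1 -1  1]
  Θ: [ 0 -1 -1  1  0 -1  0  0]
Echelon form has 3 nonzero rows (pivots: X1,X2,X3)
8 vars − rank 3 = 5 Π groups

5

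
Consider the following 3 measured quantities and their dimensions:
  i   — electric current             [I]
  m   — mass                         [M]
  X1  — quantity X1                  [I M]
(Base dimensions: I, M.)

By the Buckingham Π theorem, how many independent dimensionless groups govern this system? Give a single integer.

Exponent matrix [I,M] × [i,m,X1]:
  I: [ 1  0  1]
  M: [ 0  1  1]
Echelon form has 2 nonzero rows (pivots: i,m)
n=3, r=2 ⇒ 1 dimensionless group

1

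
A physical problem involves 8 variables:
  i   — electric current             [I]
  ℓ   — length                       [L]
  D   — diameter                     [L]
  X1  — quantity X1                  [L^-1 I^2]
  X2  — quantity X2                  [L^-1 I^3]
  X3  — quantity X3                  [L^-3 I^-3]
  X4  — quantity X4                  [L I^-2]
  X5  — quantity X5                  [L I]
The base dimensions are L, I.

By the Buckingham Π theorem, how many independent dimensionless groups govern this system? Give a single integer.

Exponent matrix [L,I] × [i,ℓ,D,X1,X2,X3,X4,X5]:
  L: [ 0  1  1 -1 -1 -3  1  1]
  I: [ 1  0  0  2  3 -3 -2  1]
Row reduction gives pivot columns i,ℓ; rank = 2
8 vars − rank 2 = 6 Π groups

6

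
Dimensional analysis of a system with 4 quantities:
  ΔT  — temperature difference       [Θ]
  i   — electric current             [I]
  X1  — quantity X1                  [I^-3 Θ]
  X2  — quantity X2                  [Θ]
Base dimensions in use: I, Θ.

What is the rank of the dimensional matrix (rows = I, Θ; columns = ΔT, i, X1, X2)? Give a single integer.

Dimensional matrix (I×Θ by ΔT×i×X1×X2):
  I: [ 0  1 -3  0]
  Θ: [ 1  0  1  1]
Echelon form has 2 nonzero rows (pivots: ΔT,i)

2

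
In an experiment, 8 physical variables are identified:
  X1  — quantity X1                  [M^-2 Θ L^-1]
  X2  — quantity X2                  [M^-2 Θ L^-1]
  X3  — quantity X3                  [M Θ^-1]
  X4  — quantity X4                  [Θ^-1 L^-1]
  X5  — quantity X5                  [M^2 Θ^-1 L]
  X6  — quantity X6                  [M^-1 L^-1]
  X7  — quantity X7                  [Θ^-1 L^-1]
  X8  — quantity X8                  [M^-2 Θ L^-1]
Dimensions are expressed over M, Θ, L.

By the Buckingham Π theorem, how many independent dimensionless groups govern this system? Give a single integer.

6

Exponent matrix [M,Θ,L] × [X1,X2,X3,X4,X5,X6,X7,X8]:
  M: [-2 -2  1  0  2 -1  0 -2]
  Θ: [ 1  1 -1 -1 -1  0 -1  1]
  L: [-1 -1  0 -1  1 -1 -1 -1]
Row reduction gives pivot columns X1,X3; rank = 2
Π count = n − r = 8 − 2 = 6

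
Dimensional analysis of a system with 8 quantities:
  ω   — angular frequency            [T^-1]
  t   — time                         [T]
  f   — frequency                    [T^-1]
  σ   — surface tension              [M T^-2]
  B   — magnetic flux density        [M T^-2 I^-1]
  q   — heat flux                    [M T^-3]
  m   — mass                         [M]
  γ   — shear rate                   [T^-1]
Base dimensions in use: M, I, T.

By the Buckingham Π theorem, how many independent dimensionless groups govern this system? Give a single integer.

5

Exponent matrix [M,I,T] × [ω,t,f,σ,B,q,m,γ]:
  M: [ 0  0  0  1  1  1  1  0]
  I: [ 0  0  0  0 -1  0  0  0]
  T: [-1  1 -1 -2 -2 -3  0 -1]
Echelon form has 3 nonzero rows (pivots: ω,σ,B)
n=8, r=3 ⇒ 5 dimensionless groups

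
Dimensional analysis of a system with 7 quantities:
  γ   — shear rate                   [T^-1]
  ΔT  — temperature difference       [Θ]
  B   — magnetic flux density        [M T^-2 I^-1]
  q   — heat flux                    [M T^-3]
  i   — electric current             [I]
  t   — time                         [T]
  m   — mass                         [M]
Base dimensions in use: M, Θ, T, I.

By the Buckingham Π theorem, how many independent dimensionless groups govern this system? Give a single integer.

Dimensional matrix (M×Θ×T×I by γ×ΔT×B×q×i×t×m):
  M: [ 0  0  1  1  0  0  1]
  Θ: [ 0  1  0  0  0  0  0]
  T: [-1  0 -2 -3  0  1  0]
  I: [ 0  0 -1  0  1  0  0]
Row reduction gives pivot columns γ,ΔT,B,q; rank = 4
n=7, r=4 ⇒ 3 dimensionless groups

3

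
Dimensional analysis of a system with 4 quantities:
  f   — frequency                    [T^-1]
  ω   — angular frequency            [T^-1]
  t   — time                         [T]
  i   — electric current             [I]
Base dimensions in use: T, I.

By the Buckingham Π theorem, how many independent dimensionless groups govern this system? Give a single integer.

2

Exponent matrix [T,I] × [f,ω,t,i]:
  T: [-1 -1  1  0]
  I: [ 0  0  0  1]
Echelon form has 2 nonzero rows (pivots: f,i)
Π count = n − r = 4 − 2 = 2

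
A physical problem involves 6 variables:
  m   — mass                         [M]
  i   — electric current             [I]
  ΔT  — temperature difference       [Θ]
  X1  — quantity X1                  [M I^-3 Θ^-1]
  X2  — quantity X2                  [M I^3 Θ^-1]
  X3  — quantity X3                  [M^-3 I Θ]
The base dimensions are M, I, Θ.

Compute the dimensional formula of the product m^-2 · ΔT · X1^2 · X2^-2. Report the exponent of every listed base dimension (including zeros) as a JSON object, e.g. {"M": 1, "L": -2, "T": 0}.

Write exponents as rows M,I,Θ / cols m,i,ΔT,X1,X2,X3:
  M: [ 1  0  0  1  1 -3]
  I: [ 0  1  0 -3  3  1]
  Θ: [ 0  0  1 -1 -1  1]
  [M]: (-2)·1+(1)·0+(2)·1+(-2)·1 = -2
  [I]: (-2)·0+(1)·0+(2)·-3+(-2)·3 = -12
  [Θ]: (-2)·0+(1)·1+(2)·-1+(-2)·-1 = 1
⇒ M^-2 I^-12 Θ

{"M": -2, "I": -12, "Θ": 1}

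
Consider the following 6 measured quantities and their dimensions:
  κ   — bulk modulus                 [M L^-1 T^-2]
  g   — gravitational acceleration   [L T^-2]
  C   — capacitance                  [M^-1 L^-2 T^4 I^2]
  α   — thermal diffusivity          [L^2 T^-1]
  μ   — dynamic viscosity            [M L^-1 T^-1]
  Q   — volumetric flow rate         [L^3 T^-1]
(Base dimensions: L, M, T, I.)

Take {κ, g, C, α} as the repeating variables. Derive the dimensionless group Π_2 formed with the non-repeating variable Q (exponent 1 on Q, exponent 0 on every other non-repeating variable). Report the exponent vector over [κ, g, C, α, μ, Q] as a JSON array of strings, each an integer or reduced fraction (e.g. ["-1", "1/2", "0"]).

Dimensional matrix (L×M×T×I by κ×g×C×α×μ×Q):
  L: [-1  1 -2  2 -1  3]
  M: [ 1  0 -1  0  1  0]
  T: [-2 -2  4 -1 -1 -1]
  I: [ 0  0  2  0  0  0]
Echelon form has 4 nonzero rows (pivots: κ,g,C,α)
Repeat: κ,g,C,α; free: μ,Q
RREF:
  r0: [   1    0    0    0    1    0]
  r1: [   0    1    0    0 -2/3 -1/3]
  r2: [   0    0    1    0    0    0]
  r3: [   0    0    0    1  1/3  5/3]
Fix exponent of Q at 1, μ at 0; solve each RREF row for its pivot's exponent:
  r0: exp(κ) + (0)·1 = 0 ⇒ exp(κ) = 0
  r1: exp(g) + (-1/3)·1 = 0 ⇒ exp(g) = 1/3
  r2: exp(C) + (0)·1 = 0 ⇒ exp(C) = 0
  r3: exp(α) + (5/3)·1 = 0 ⇒ exp(α) = -5/3
Π_2 = g^(1/3) · α^(-5/3) · Q

["0", "1/3", "0", "-5/3", "0", "1"]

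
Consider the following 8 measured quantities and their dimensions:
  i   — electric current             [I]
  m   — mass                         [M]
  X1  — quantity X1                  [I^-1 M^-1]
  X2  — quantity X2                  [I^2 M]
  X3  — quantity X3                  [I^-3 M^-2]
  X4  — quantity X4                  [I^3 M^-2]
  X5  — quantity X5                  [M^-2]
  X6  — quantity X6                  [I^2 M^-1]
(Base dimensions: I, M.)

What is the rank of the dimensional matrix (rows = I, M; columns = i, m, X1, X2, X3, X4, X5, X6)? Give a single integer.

2

Exponent matrix [I,M] × [i,m,X1,X2,X3,X4,X5,X6]:
  I: [ 1  0 -1  2 -3  3  0  2]
  M: [ 0  1 -1  1 -2 -2 -2 -1]
RREF → pivots at {i,m} ⇒ r = 2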